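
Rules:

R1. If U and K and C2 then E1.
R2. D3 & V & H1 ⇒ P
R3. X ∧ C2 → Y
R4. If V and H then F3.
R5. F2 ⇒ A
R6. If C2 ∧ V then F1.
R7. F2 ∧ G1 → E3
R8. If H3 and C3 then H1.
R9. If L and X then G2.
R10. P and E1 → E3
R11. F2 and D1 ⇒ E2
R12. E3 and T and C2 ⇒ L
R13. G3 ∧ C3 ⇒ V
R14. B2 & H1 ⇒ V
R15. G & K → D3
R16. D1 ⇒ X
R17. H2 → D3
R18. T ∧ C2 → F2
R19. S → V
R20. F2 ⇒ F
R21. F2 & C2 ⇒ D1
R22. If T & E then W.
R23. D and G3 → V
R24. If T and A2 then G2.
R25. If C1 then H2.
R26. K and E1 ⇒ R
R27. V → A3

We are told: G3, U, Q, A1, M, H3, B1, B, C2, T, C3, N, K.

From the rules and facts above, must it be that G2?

No

Forward chaining from the given facts derives: E1, H1, V, F2, F, D1, R, A3, A, F1, E2, X, Y.
Rules concluding G2: R9 needs L; R24 needs A2 — none of these are established.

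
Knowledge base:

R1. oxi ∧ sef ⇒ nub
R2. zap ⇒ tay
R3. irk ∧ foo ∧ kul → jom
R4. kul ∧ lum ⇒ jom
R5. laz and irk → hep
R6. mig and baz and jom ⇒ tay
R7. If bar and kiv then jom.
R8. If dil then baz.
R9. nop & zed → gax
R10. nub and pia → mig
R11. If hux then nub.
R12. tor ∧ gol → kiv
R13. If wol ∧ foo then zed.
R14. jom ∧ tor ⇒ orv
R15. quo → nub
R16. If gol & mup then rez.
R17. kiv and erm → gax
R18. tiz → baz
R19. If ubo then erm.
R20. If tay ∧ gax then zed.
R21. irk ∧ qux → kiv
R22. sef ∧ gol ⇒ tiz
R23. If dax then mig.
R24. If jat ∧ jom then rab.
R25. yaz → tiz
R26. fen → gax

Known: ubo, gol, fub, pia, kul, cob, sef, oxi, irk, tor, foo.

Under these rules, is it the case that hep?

Forward chaining from the given facts derives: nub, jom, mig, kiv, orv, erm, tiz, gax, baz, tay, zed.
The only rule concluding hep is R5, which needs laz; that is never established.

No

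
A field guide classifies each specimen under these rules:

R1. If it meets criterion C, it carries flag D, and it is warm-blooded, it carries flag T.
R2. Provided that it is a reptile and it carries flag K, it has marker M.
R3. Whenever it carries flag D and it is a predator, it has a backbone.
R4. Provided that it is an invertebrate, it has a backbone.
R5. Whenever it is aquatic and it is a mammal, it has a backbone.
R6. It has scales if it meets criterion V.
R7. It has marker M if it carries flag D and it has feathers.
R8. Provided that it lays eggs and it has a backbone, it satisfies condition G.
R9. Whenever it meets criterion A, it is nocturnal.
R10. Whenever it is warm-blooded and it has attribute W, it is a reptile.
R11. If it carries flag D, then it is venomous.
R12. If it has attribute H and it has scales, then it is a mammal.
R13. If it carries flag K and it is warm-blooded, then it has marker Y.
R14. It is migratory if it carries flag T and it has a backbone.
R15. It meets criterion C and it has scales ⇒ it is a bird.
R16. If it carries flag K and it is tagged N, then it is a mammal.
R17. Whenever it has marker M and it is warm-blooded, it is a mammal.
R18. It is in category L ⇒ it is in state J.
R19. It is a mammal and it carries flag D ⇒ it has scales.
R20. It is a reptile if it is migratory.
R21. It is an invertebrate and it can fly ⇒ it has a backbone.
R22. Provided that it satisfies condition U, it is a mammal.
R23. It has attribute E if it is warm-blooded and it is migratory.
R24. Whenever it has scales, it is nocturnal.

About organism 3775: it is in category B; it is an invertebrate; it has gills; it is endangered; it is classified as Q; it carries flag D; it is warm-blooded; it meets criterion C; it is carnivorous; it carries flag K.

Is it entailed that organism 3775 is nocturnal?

By R1 (it meets criterion C, it carries flag D, it is warm-blooded): it carries flag T.
By R4 (it is an invertebrate): it has a backbone.
By R14 (it carries flag T, it has a backbone): it is migratory.
By R20 (it is migratory): it is a reptile.
By R2 (it is a reptile, it carries flag K): it has marker M.
By R17 (it has marker M, it is warm-blooded): it is a mammal.
By R19 (it is a mammal, it carries flag D): it has scales.
By R24 (it has scales): it is nocturnal.

Yes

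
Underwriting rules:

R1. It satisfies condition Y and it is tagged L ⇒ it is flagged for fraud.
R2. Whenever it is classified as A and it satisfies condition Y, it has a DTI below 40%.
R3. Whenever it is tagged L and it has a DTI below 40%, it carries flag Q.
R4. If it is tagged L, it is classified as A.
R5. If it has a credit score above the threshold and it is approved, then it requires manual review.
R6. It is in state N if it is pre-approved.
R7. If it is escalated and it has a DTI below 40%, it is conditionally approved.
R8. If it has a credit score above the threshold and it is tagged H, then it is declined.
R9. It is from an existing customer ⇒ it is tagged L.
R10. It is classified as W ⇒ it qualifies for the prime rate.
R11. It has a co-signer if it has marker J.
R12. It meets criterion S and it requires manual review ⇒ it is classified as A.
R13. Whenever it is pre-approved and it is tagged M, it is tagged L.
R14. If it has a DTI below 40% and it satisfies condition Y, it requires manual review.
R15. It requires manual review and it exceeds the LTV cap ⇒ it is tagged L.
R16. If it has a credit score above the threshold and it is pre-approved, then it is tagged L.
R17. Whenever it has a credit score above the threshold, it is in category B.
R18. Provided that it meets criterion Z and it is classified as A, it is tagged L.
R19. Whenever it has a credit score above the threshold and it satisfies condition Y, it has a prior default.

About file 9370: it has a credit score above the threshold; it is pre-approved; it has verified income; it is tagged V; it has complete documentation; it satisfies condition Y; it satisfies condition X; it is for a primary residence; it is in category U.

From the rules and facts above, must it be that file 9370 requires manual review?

By R16 (it has a credit score above the threshold, it is pre-approved): it is tagged L.
By R4 (it is tagged L): it is classified as A.
By R2 (it is classified as A, it satisfies condition Y): it has a DTI below 40%.
By R14 (it has a DTI below 40%, it satisfies condition Y): it requires manual review.

Yes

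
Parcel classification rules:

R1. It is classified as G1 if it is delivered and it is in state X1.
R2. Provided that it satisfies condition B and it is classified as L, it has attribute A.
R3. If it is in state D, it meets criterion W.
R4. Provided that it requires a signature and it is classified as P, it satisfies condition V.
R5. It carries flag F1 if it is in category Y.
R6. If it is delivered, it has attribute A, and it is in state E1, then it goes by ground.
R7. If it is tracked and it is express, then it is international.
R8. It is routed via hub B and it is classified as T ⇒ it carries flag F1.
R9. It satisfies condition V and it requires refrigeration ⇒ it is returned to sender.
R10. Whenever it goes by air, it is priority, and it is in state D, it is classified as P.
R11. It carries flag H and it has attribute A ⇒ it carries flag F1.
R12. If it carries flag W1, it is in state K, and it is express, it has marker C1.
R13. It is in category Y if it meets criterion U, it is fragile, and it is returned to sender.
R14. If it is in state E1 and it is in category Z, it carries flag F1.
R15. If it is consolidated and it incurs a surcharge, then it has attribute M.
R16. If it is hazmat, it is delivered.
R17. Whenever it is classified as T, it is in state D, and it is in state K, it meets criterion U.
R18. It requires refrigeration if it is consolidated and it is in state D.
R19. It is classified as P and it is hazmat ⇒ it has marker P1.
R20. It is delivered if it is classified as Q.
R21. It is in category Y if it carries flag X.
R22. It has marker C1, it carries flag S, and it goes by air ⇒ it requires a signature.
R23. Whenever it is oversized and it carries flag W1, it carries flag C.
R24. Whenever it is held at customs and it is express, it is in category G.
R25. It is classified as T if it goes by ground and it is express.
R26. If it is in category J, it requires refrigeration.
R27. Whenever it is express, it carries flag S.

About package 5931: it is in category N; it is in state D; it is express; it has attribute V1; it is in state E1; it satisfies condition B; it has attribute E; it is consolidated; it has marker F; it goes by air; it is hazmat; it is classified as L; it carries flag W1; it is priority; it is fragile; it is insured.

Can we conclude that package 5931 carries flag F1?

No

Forward chaining from the given facts derives: has attribute A, meets criterion W, is classified as P, is delivered, requires refrigeration, has marker P1, carries flag S, goes by ground, is classified as T.
Rules concluding "it carries flag F1": R5 needs "it is in category Y"; R8 needs "it is routed via hub B"; R11 needs "it carries flag H"; R14 needs "it is in category Z" — none of these are established.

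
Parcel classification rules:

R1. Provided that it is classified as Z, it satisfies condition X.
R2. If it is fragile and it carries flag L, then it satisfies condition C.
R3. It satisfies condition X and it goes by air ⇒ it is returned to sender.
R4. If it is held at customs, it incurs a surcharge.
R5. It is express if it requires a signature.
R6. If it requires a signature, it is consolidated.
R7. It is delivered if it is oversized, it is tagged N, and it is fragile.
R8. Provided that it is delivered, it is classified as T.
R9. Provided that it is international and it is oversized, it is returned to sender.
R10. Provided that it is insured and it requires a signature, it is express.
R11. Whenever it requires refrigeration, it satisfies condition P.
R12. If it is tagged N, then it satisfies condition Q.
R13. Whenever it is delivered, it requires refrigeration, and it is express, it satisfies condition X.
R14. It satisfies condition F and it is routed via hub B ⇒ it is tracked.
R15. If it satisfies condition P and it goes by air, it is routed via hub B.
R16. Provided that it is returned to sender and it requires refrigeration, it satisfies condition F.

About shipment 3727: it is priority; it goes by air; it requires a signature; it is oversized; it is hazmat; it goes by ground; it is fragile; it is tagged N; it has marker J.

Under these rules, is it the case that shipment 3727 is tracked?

Forward chaining from the given facts derives: is express, is consolidated, is delivered, is classified as T, satisfies condition Q.
The only rule concluding "it is tracked" is R14, which needs "it satisfies condition F"; that is never established.

No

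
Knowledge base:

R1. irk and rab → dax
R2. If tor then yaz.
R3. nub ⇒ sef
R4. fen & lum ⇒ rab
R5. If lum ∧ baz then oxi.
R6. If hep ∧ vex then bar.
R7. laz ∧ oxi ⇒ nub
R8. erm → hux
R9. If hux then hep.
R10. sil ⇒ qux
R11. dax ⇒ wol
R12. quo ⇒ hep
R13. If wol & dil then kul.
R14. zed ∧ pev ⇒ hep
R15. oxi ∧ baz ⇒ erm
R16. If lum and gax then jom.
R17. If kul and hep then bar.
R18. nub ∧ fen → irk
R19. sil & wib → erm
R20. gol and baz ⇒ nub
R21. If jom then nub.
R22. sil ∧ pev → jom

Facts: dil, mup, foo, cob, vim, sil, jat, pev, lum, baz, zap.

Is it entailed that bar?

Forward chaining from the given facts derives: oxi, qux, erm, jom, hux, hep, nub, sef.
Rules concluding bar: R6 needs vex; R17 needs kul — none of these are established.

No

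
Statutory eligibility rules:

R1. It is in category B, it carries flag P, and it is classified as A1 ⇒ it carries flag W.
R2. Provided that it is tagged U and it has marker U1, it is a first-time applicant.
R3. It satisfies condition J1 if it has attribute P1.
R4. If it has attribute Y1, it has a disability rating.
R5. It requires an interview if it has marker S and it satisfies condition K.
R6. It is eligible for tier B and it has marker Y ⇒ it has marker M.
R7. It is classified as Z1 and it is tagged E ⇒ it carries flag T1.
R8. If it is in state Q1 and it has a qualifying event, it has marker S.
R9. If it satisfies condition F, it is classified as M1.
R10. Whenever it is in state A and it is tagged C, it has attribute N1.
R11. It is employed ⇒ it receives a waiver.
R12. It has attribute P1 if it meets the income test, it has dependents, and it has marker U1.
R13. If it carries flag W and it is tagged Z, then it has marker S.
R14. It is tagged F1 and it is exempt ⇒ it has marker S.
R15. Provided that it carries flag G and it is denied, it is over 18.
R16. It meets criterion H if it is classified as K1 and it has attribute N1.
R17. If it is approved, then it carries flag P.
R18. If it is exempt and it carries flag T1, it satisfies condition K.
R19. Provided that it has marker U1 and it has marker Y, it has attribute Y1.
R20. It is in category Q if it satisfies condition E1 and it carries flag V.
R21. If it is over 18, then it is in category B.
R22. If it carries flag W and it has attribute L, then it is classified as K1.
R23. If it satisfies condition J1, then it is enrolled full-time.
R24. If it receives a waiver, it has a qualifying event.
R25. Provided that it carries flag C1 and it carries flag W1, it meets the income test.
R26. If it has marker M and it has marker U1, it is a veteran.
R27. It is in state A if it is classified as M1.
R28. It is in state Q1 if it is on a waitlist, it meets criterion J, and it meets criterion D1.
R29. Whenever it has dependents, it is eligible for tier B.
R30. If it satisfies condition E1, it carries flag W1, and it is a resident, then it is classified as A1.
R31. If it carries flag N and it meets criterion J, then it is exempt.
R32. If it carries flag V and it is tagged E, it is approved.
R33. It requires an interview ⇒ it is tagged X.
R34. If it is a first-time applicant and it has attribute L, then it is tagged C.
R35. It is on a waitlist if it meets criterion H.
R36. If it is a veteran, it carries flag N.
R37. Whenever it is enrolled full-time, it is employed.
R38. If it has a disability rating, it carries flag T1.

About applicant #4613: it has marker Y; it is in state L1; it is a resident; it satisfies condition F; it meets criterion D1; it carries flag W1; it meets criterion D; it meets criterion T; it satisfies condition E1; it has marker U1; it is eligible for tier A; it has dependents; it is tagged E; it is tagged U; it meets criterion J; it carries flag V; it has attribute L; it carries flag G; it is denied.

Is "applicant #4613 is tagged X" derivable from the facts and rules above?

Forward chaining from the given facts derives: is a first-time applicant, is classified as M1, is over 18, has attribute Y1, is in category Q, is in category B, is in state A, is eligible for tier B, is classified as A1, is approved, is tagged C, has a disability rating, has marker M, has attribute N1, carries flag P, is a veteran, carries flag N, carries flag T1, carries flag W, is classified as K1, is exempt, meets criterion H, satisfies condition K, is on a waitlist, is in state Q1.
The only rule concluding "it is tagged X" is R33, which needs "it requires an interview"; that is never established.

No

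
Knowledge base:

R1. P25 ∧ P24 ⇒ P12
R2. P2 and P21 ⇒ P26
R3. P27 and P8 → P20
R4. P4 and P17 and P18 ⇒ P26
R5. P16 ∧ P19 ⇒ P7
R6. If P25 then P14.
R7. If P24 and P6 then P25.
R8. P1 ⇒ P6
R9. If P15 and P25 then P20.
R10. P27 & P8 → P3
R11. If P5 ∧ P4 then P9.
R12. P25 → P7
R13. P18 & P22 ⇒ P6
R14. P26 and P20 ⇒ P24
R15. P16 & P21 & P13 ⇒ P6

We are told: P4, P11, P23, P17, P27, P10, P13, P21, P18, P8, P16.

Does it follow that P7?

P20  (by R3: P27, P8)
P26  (by R4: P4, P17, P18)
P24  (by R14: P26, P20)
P6  (by R15: P16, P21, P13)
P25  (by R7: P24, P6)
P7  (by R12: P25)

Yes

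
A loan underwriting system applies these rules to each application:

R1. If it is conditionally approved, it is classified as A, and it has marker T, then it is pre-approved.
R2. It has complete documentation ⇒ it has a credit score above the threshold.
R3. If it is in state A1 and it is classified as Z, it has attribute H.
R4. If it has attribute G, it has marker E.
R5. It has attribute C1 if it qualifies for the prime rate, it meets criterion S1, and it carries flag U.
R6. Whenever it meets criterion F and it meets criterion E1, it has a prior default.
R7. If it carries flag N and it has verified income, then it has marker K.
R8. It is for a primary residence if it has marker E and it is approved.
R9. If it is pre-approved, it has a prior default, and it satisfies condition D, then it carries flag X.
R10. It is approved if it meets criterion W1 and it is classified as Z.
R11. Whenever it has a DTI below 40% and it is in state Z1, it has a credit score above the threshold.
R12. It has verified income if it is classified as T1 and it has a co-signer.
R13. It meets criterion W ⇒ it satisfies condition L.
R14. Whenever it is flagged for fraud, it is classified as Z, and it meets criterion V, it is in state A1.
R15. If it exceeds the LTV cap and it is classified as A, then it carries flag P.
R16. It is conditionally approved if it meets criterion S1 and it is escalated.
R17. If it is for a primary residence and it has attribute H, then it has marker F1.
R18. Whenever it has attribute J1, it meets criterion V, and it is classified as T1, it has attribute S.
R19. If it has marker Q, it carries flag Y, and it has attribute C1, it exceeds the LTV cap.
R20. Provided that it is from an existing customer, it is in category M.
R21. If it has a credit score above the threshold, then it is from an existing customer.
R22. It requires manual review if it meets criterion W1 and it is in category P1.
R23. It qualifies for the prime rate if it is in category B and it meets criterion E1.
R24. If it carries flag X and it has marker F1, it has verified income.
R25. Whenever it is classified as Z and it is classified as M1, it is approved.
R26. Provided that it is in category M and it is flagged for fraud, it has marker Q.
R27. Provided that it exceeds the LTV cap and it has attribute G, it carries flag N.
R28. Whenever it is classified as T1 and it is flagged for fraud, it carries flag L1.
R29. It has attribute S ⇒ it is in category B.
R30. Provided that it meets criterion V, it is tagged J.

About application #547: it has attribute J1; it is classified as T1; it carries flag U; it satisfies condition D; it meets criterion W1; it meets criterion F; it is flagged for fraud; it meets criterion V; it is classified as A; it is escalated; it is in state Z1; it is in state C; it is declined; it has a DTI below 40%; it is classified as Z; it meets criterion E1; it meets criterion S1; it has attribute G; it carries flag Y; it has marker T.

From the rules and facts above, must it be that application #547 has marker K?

Yes

By R4 (it has attribute G): it has marker E.
By R6 (it meets criterion F, it meets criterion E1): it has a prior default.
By R10 (it meets criterion W1, it is classified as Z): it is approved.
By R11 (it has a DTI below 40%, it is in state Z1): it has a credit score above the threshold.
By R14 (it is flagged for fraud, it is classified as Z, it meets criterion V): it is in state A1.
By R16 (it meets criterion S1, it is escalated): it is conditionally approved.
By R18 (it has attribute J1, it meets criterion V, it is classified as T1): it has attribute S.
By R21 (it has a credit score above the threshold): it is from an existing customer.
By R29 (it has attribute S): it is in category B.
By R1 (it is conditionally approved, it is classified as A, it has marker T): it is pre-approved.
By R3 (it is in state A1, it is classified as Z): it has attribute H.
By R8 (it has marker E, it is approved): it is for a primary residence.
By R9 (it is pre-approved, it has a prior default, it satisfies condition D): it carries flag X.
By R17 (it is for a primary residence, it has attribute H): it has marker F1.
By R20 (it is from an existing customer): it is in category M.
By R23 (it is in category B, it meets criterion E1): it qualifies for the prime rate.
By R24 (it carries flag X, it has marker F1): it has verified income.
By R26 (it is in category M, it is flagged for fraud): it has marker Q.
By R5 (it qualifies for the prime rate, it meets criterion S1, it carries flag U): it has attribute C1.
By R19 (it has marker Q, it carries flag Y, it has attribute C1): it exceeds the LTV cap.
By R27 (it exceeds the LTV cap, it has attribute G): it carries flag N.
By R7 (it carries flag N, it has verified income): it has marker K.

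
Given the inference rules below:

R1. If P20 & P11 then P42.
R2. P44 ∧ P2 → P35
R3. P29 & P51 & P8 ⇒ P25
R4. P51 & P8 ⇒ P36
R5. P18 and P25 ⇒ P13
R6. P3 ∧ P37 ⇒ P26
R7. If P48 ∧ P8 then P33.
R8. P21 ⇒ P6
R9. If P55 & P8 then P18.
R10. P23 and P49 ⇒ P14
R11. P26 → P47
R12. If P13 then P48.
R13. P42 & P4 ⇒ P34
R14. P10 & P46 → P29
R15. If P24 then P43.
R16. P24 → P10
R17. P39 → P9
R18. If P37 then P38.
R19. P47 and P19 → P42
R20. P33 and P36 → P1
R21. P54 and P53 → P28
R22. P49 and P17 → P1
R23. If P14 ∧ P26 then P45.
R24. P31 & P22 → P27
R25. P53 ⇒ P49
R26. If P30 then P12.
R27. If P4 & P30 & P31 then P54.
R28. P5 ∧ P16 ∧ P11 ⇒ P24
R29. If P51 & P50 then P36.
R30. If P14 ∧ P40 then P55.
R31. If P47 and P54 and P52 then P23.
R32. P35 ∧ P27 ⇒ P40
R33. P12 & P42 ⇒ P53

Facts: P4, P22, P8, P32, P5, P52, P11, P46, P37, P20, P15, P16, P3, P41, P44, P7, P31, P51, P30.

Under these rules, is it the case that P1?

Forward chaining from the given facts derives: P42, P36, P26, P47, P34, P38, P27, P12, P54, P24, P23, P53, P43, P10, P28, P49, P14, P29, P45, P25.
Rules concluding P1: R20 needs P33; R22 needs P17 — none of these are established.

No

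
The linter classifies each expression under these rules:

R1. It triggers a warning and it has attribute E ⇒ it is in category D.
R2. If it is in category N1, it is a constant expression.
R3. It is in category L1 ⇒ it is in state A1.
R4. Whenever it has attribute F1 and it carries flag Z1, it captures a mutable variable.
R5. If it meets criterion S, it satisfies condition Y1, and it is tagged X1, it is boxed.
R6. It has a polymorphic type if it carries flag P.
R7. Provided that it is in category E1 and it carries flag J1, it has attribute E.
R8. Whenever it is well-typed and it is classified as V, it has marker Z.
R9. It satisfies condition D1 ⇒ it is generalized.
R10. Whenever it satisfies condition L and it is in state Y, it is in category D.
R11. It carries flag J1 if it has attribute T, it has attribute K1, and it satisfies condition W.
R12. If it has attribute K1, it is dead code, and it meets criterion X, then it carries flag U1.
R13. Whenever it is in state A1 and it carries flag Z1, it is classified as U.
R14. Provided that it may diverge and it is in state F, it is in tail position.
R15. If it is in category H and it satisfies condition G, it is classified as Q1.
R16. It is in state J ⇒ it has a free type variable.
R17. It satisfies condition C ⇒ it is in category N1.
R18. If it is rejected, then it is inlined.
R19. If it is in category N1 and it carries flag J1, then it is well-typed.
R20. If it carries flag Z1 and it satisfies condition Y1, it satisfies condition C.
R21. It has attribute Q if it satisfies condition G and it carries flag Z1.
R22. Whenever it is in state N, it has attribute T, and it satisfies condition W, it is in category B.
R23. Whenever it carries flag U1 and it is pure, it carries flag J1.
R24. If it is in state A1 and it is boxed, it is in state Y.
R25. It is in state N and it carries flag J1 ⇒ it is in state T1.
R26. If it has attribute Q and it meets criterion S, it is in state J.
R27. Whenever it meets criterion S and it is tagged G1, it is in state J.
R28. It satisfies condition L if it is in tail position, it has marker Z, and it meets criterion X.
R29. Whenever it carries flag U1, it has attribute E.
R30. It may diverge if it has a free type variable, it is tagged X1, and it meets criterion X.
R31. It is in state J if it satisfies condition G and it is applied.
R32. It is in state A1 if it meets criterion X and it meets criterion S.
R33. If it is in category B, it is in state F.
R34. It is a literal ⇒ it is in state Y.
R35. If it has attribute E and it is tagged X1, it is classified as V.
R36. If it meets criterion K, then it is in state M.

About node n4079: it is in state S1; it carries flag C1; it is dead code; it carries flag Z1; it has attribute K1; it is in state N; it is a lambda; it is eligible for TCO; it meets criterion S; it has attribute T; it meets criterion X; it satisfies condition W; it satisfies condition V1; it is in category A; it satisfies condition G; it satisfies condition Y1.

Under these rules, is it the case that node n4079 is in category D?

No

Forward chaining from the given facts derives: carries flag J1, carries flag U1, satisfies condition C, has attribute Q, is in category B, is in state T1, is in state J, has attribute E, is in state A1, is in state F, is classified as U, has a free type variable, is in category N1, is well-typed, is a constant expression.
Rules concluding "it is in category D": R1 needs "it triggers a warning"; R10 needs "it satisfies condition L" — none of these are established.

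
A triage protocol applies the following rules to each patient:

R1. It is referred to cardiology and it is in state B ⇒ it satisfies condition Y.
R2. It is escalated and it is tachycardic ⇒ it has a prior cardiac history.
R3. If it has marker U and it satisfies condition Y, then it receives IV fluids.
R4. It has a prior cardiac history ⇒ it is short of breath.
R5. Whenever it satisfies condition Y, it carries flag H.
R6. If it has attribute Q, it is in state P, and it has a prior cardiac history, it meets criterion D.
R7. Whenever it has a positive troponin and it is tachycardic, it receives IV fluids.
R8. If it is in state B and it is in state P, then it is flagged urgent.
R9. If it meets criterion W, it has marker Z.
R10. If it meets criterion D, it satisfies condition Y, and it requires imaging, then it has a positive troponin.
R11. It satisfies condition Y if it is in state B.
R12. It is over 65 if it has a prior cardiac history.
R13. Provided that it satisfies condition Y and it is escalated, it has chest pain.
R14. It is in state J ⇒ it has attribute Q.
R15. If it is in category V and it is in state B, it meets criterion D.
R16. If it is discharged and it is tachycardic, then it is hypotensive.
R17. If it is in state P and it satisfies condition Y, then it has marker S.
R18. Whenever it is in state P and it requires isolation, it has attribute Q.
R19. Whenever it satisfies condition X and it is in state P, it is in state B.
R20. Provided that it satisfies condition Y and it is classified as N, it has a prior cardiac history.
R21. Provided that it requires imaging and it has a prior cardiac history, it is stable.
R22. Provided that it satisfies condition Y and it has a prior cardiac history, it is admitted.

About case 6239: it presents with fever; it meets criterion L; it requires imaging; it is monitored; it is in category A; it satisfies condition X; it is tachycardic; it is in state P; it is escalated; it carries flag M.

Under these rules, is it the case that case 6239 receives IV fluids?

Forward chaining from the given facts derives: has a prior cardiac history, is short of breath, is over 65, is in state B, is stable, is flagged urgent, satisfies condition Y, has chest pain, has marker S, is admitted, carries flag H.
Rules concluding "it receives IV fluids": R3 needs "it has marker U"; R7 needs "it has a positive troponin" — none of these are established.

No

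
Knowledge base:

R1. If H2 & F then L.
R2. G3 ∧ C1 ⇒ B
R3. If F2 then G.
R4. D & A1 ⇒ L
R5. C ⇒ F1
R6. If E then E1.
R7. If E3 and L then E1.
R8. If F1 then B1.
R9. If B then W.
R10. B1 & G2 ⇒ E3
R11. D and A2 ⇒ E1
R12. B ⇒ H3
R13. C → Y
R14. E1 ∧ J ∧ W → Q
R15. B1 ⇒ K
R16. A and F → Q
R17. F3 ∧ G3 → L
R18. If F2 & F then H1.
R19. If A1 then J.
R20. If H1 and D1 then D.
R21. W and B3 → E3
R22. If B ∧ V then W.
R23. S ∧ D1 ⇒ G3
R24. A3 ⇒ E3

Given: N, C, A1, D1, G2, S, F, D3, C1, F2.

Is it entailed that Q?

Yes

F1  (by R5: C)
B1  (by R8: F1)
E3  (by R10: B1, G2)
H1  (by R18: F2, F)
J  (by R19: A1)
D  (by R20: H1, D1)
G3  (by R23: S, D1)
B  (by R2: G3, C1)
L  (by R4: D, A1)
E1  (by R7: E3, L)
W  (by R9: B)
Q  (by R14: E1, J, W)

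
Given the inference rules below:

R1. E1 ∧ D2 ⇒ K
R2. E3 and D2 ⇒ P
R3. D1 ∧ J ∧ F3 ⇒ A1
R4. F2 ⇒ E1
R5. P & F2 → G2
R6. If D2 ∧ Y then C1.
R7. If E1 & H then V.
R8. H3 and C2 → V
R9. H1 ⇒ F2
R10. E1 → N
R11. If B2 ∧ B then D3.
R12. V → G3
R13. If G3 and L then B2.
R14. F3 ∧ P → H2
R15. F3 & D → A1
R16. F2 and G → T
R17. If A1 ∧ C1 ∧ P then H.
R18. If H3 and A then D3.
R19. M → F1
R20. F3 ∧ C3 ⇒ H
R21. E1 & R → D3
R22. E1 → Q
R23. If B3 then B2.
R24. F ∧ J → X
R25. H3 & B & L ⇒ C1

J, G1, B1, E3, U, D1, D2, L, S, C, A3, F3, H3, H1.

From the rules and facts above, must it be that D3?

Forward chaining from the given facts derives: P, A1, F2, H2, E1, G2, N, Q, K.
Rules concluding D3: R11 needs B2; R18 needs A; R21 needs R — none of these are established.

No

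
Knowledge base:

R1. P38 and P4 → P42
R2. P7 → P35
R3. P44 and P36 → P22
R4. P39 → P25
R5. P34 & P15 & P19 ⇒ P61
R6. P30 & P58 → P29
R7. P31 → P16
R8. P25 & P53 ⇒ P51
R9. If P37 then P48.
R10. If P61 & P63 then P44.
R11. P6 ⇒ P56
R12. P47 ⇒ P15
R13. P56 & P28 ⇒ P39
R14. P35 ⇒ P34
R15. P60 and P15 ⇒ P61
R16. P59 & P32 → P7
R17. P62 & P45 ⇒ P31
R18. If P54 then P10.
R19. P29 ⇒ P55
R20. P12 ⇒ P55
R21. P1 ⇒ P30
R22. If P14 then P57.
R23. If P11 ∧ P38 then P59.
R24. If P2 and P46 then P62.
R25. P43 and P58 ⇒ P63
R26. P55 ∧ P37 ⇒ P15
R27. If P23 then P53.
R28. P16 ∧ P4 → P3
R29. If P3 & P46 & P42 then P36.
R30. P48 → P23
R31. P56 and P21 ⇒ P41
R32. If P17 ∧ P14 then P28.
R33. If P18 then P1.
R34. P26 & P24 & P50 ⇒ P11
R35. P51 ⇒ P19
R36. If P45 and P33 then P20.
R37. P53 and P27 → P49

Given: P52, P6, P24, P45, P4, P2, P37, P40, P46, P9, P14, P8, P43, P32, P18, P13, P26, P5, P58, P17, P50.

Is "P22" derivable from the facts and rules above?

No

Forward chaining from the given facts derives: P48, P56, P57, P62, P63, P23, P28, P1, P11, P39, P31, P30, P53, P25, P29, P16, P51, P55, P15, P3, P19.
The only rule concluding P22 is R3, which needs P44; that is never established.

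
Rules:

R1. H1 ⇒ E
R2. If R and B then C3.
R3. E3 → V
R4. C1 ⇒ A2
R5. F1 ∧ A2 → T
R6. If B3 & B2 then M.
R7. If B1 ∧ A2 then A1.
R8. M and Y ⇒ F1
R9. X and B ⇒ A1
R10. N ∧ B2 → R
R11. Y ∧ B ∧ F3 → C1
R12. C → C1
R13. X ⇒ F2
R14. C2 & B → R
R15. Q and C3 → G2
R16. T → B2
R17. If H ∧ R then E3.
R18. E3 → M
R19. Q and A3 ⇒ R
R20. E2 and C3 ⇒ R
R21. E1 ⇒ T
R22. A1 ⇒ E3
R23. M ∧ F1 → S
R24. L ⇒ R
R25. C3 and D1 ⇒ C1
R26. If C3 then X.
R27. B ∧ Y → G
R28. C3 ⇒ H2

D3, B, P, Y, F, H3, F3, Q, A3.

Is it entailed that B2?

Yes

C1  (by R11: Y, B, F3)
R  (by R19: Q, A3)
C3  (by R2: R, B)
A2  (by R4: C1)
X  (by R26: C3)
A1  (by R9: X, B)
E3  (by R22: A1)
M  (by R18: E3)
F1  (by R8: M, Y)
T  (by R5: F1, A2)
B2  (by R16: T)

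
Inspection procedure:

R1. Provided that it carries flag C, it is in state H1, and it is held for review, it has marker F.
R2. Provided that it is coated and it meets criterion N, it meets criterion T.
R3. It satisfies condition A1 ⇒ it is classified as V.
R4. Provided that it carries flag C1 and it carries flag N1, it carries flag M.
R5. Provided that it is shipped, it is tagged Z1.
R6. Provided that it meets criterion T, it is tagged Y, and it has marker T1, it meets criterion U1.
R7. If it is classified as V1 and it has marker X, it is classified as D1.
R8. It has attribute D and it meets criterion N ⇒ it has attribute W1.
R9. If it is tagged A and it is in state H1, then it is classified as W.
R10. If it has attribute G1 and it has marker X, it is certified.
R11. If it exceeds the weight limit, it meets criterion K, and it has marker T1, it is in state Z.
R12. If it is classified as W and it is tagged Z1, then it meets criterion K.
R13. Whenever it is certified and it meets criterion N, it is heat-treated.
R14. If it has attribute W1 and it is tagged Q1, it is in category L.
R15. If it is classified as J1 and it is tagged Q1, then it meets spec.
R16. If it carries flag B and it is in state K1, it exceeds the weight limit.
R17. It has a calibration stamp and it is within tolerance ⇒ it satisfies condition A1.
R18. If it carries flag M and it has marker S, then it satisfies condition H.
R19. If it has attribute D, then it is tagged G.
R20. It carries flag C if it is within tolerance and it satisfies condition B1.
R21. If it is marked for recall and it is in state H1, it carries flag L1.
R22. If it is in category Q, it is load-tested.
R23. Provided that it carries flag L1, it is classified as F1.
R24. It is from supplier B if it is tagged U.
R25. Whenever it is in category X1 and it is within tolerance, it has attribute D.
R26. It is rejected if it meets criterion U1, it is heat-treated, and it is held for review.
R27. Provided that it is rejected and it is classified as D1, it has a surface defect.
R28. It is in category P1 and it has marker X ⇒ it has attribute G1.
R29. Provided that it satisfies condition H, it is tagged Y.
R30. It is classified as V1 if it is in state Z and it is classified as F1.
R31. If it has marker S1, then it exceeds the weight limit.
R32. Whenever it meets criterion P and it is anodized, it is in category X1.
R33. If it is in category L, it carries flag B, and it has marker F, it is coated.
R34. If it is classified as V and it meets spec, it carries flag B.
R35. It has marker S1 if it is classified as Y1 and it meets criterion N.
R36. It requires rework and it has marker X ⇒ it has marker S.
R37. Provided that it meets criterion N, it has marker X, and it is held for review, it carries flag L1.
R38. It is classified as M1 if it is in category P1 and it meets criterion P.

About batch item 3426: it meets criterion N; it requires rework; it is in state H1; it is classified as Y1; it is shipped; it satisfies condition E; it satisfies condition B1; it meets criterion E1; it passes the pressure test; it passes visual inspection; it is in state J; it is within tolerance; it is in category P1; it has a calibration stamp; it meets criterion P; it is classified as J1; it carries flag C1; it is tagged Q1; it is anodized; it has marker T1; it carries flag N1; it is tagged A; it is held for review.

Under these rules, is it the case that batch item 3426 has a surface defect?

No

Forward chaining from the given facts derives: carries flag M, is tagged Z1, is classified as W, meets criterion K, meets spec, satisfies condition A1, carries flag C, is in category X1, has marker S1, is classified as M1, has marker F, is classified as V, has attribute D, exceeds the weight limit, carries flag B, has attribute W1, is in state Z, is in category L, is tagged G, is coated, meets criterion T.
The only rule concluding "it has a surface defect" is R27, which needs "it is rejected"; that is never established.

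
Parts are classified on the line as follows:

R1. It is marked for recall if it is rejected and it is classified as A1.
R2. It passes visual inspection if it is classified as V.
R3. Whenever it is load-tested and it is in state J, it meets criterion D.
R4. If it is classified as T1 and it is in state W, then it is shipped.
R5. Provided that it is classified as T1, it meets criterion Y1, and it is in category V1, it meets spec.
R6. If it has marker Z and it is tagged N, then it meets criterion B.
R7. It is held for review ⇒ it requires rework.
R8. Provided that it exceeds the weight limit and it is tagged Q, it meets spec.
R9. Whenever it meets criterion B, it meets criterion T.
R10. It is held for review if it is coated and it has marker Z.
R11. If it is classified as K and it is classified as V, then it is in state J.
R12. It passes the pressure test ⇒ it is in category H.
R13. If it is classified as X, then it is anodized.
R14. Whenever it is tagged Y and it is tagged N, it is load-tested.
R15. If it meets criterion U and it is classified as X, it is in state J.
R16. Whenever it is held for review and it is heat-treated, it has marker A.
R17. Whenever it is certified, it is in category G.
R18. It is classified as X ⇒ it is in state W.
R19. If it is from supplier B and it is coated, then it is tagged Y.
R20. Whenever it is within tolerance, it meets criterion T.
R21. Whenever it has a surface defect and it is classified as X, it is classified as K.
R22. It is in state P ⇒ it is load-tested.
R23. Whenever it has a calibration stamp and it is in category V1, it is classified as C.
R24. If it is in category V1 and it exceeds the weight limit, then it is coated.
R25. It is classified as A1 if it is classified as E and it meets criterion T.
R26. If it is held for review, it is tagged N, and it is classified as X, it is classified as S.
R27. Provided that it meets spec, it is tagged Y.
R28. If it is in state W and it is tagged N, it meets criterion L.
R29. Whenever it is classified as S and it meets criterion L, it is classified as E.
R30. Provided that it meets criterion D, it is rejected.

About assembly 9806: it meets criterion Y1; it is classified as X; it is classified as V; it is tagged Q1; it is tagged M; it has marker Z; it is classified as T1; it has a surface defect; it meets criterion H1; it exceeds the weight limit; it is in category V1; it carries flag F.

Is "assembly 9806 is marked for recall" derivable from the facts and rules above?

Forward chaining from the given facts derives: passes visual inspection, meets spec, is anodized, is in state W, is classified as K, is coated, is tagged Y, is shipped, is held for review, is in state J, requires rework.
The only rule concluding "it is marked for recall" is R1, which needs "it is rejected"; that is never established.

No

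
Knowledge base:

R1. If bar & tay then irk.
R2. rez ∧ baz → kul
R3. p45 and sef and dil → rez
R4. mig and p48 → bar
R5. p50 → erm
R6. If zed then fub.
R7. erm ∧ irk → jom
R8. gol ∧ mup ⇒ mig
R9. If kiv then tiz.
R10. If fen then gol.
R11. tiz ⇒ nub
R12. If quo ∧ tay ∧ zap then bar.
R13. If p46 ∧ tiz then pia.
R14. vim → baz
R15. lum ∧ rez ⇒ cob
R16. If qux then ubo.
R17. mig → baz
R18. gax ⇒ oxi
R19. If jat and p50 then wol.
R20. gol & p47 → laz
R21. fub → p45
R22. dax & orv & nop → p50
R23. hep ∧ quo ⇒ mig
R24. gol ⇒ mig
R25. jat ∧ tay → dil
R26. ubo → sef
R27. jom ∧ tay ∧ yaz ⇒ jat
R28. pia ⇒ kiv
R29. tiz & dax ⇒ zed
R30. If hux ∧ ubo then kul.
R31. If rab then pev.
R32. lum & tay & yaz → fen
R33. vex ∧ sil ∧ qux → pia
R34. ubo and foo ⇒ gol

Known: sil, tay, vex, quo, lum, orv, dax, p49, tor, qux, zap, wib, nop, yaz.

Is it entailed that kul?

bar  (by R12: quo, tay, zap)
ubo  (by R16: qux)
p50  (by R22: dax, orv, nop)
sef  (by R26: ubo)
fen  (by R32: lum, tay, yaz)
pia  (by R33: vex, sil, qux)
irk  (by R1: bar, tay)
erm  (by R5: p50)
jom  (by R7: erm, irk)
gol  (by R10: fen)
mig  (by R24: gol)
jat  (by R27: jom, tay, yaz)
kiv  (by R28: pia)
tiz  (by R9: kiv)
baz  (by R17: mig)
dil  (by R25: jat, tay)
zed  (by R29: tiz, dax)
fub  (by R6: zed)
p45  (by R21: fub)
rez  (by R3: p45, sef, dil)
kul  (by R2: rez, baz)

Yes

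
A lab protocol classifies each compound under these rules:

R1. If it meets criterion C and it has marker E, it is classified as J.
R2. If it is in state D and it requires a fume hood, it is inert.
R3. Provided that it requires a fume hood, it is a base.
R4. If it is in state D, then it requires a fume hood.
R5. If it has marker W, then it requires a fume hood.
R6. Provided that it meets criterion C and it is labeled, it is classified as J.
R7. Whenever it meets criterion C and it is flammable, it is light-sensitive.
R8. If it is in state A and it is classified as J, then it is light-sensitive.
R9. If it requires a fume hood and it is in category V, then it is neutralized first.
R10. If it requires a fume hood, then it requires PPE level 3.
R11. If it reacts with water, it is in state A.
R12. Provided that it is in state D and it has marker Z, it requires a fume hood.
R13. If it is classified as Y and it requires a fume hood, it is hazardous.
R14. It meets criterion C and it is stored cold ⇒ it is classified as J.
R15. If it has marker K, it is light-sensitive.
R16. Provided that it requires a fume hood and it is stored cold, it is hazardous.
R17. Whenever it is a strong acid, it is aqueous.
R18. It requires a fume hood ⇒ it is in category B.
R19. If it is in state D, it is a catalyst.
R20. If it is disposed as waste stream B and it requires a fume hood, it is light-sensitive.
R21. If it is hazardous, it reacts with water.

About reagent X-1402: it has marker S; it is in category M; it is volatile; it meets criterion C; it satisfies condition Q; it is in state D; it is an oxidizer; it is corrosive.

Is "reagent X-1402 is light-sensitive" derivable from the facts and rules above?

No

Forward chaining from the given facts derives: requires a fume hood, requires PPE level 3, is in category B, is a catalyst, is inert, is a base.
Rules concluding "it is light-sensitive": R7 needs "it is flammable"; R8 needs "it is in state A"; R15 needs "it has marker K"; R20 needs "it is disposed as waste stream B" — none of these are established.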